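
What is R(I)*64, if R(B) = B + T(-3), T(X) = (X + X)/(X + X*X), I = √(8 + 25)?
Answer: -64 + 64*√33 ≈ 303.65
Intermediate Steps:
I = √33 ≈ 5.7446
T(X) = 2*X/(X + X²) (T(X) = (2*X)/(X + X²) = 2*X/(X + X²))
R(B) = -1 + B (R(B) = B + 2/(1 - 3) = B + 2/(-2) = B + 2*(-½) = B - 1 = -1 + B)
R(I)*64 = (-1 + √33)*64 = -64 + 64*√33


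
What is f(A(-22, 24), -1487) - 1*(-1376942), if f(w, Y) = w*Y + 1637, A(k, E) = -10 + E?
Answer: 1357761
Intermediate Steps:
f(w, Y) = 1637 + Y*w (f(w, Y) = Y*w + 1637 = 1637 + Y*w)
f(A(-22, 24), -1487) - 1*(-1376942) = (1637 - 1487*(-10 + 24)) - 1*(-1376942) = (1637 - 1487*14) + 1376942 = (1637 - 20818) + 1376942 = -19181 + 1376942 = 1357761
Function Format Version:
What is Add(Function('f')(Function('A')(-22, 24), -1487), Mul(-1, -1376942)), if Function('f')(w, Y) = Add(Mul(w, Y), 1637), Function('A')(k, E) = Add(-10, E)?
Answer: 1357761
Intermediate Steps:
Function('f')(w, Y) = Add(1637, Mul(Y, w)) (Function('f')(w, Y) = Add(Mul(Y, w), 1637) = Add(1637, Mul(Y, w)))
Add(Function('f')(Function('A')(-22, 24), -1487), Mul(-1, -1376942)) = Add(Add(1637, Mul(-1487, Add(-10, 24))), Mul(-1, -1376942)) = Add(Add(1637, Mul(-1487, 14)), 1376942) = Add(Add(1637, -20818), 1376942) = Add(-19181, 1376942) = 1357761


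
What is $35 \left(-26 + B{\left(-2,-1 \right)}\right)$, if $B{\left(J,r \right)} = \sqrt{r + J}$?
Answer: $-910 + 35 i \sqrt{3} \approx -910.0 + 60.622 i$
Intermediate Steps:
$B{\left(J,r \right)} = \sqrt{J + r}$
$35 \left(-26 + B{\left(-2,-1 \right)}\right) = 35 \left(-26 + \sqrt{-2 - 1}\right) = 35 \left(-26 + \sqrt{-3}\right) = 35 \left(-26 + i \sqrt{3}\right) = -910 + 35 i \sqrt{3}$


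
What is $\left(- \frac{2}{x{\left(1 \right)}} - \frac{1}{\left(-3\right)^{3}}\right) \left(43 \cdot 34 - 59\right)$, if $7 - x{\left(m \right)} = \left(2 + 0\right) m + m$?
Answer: $- \frac{35075}{54} \approx -649.54$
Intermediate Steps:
$x{\left(m \right)} = 7 - 3 m$ ($x{\left(m \right)} = 7 - \left(\left(2 + 0\right) m + m\right) = 7 - \left(2 m + m\right) = 7 - 3 m$)
$\left(- \frac{2}{x{\left(1 \right)}} - \frac{1}{\left(-3\right)^{3}}\right) \left(43 \cdot 34 - 59\right) = \left(- \frac{2}{7 - 3} - \frac{1}{\left(-3\right)^{3}}\right) \left(43 \cdot 34 - 59\right) = \left(- \frac{2}{7 - 3} - \frac{1}{-27}\right) \left(1462 - 59\right) = \left(- \frac{2}{4} - - \frac{1}{27}\right) 1403 = \left(\left(-2\right) \frac{1}{4} + \frac{1}{27}\right) 1403 = \left(- \frac{1}{2} + \frac{1}{27}\right) 1403 = \left(- \frac{25}{54}\right) 1403 = - \frac{35075}{54}$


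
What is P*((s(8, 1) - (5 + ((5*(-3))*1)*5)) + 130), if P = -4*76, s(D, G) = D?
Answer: -63232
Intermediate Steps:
P = -304
P*((s(8, 1) - (5 + ((5*(-3))*1)*5)) + 130) = -304*((8 - (5 + ((5*(-3))*1)*5)) + 130) = -304*((8 - (5 - 15*1*5)) + 130) = -304*((8 - (5 - 15*5)) + 130) = -304*((8 - (5 - 75)) + 130) = -304*((8 - 1*(-70)) + 130) = -304*((8 + 70) + 130) = -304*(78 + 130) = -304*208 = -63232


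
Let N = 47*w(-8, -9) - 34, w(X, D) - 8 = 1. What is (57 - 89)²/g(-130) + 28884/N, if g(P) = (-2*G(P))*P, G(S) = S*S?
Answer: 7932293396/106829125 ≈ 74.252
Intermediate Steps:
w(X, D) = 9 (w(X, D) = 8 + 1 = 9)
G(S) = S²
N = 389 (N = 47*9 - 34 = 423 - 34 = 389)
g(P) = -2*P³ (g(P) = (-2*P²)*P = -2*P³)
(57 - 89)²/g(-130) + 28884/N = (57 - 89)²/((-2*(-130)³)) + 28884/389 = (-32)²/((-2*(-2197000))) + 28884*(1/389) = 1024/4394000 + 28884/389 = 1024*(1/4394000) + 28884/389 = 64/274625 + 28884/389 = 7932293396/106829125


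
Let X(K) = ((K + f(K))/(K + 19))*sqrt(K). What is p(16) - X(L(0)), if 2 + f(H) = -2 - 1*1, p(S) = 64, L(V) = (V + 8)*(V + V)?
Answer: 64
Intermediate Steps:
L(V) = 2*V*(8 + V) (L(V) = (8 + V)*(2*V) = 2*V*(8 + V))
f(H) = -5 (f(H) = -2 + (-2 - 1*1) = -2 + (-2 - 1) = -2 - 3 = -5)
X(K) = sqrt(K)*(-5 + K)/(19 + K) (X(K) = ((K - 5)/(K + 19))*sqrt(K) = ((-5 + K)/(19 + K))*sqrt(K) = sqrt(K)*(-5 + K)/(19 + K))
p(16) - X(L(0)) = 64 - sqrt(2*0*(8 + 0))*(-5 + 2*0*(8 + 0))/(19 + 2*0*(8 + 0)) = 64 - sqrt(2*0*8)*(-5 + 2*0*8)/(19 + 2*0*8) = 64 - sqrt(0)*(-5 + 0)/(19 + 0) = 64 - 0*(-5)/19 = 64 - 1*0 = 64 + 0 = 64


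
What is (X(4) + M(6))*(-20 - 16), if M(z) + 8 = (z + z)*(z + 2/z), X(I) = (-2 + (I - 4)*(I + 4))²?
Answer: -2592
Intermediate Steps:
X(I) = (-2 + (-4 + I)*(4 + I))²
M(z) = -8 + 2*z*(z + 2/z) (M(z) = -8 + (z + z)*(z + 2/z) = -8 + (2*z)*(z + 2/z) = -8 + 2*z*(z + 2/z))
(X(4) + M(6))*(-20 - 16) = ((-18 + 4²)² + (-4 + 2*6²))*(-20 - 16) = ((-18 + 16)² + (-4 + 2*36))*(-36) = ((-2)² + (-4 + 72))*(-36) = (4 + 68)*(-36) = 72*(-36) = -2592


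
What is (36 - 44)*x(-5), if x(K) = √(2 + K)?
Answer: -8*I*√3 ≈ -13.856*I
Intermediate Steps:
(36 - 44)*x(-5) = (36 - 44)*√(2 - 5) = -8*I*√3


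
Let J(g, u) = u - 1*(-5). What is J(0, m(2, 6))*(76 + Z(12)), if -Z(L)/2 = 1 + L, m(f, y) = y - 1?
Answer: 500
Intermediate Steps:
m(f, y) = -1 + y
Z(L) = -2 - 2*L (Z(L) = -2*(1 + L) = -2 - 2*L)
J(g, u) = 5 + u (J(g, u) = u + 5 = 5 + u)
J(0, m(2, 6))*(76 + Z(12)) = (5 + (-1 + 6))*(76 + (-2 - 2*12)) = (5 + 5)*(76 + (-2 - 24)) = 10*(76 - 26) = 10*50 = 500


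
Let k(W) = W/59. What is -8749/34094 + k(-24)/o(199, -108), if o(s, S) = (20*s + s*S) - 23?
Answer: -3016863643/11757486370 ≈ -0.25659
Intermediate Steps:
o(s, S) = -23 + 20*s + S*s (o(s, S) = (20*s + S*s) - 23 = -23 + 20*s + S*s)
k(W) = W/59 (k(W) = W*(1/59) = W/59)
-8749/34094 + k(-24)/o(199, -108) = -8749/34094 + ((1/59)*(-24))/(-23 + 20*199 - 108*199) = -8749*1/34094 - 24/(59*(-23 + 3980 - 21492)) = -8749/34094 - 24/59/(-17535) = -8749/34094 - 24/59*(-1/17535) = -8749/34094 + 8/344855 = -3016863643/11757486370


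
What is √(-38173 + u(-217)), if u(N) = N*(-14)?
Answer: I*√35135 ≈ 187.44*I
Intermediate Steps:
u(N) = -14*N
√(-38173 + u(-217)) = √(-38173 - 14*(-217)) = √(-38173 + 3038) = √(-35135) = I*√35135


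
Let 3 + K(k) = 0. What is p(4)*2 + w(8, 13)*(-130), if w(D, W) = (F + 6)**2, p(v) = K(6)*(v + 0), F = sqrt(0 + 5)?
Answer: -5354 - 1560*sqrt(5) ≈ -8842.3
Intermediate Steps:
F = sqrt(5) ≈ 2.2361
K(k) = -3 (K(k) = -3 + 0 = -3)
p(v) = -3*v (p(v) = -3*(v + 0) = -3*v)
w(D, W) = (6 + sqrt(5))**2 (w(D, W) = (sqrt(5) + 6)**2 = (6 + sqrt(5))**2)
p(4)*2 + w(8, 13)*(-130) = -3*4*2 + (6 + sqrt(5))**2*(-130) = -12*2 - 130*(6 + sqrt(5))**2 = -24 - 130*(6 + sqrt(5))**2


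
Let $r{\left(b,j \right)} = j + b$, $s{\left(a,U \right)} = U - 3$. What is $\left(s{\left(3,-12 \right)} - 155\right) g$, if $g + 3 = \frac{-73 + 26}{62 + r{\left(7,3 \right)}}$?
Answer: $\frac{22355}{36} \approx 620.97$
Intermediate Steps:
$s{\left(a,U \right)} = -3 + U$ ($s{\left(a,U \right)} = U - 3 = -3 + U$)
$r{\left(b,j \right)} = b + j$
$g = - \frac{263}{72}$ ($g = -3 + \frac{-73 + 26}{62 + \left(7 + 3\right)} = -3 - \frac{47}{62 + 10} = -3 - \frac{47}{72} = - \frac{263}{72} \approx -3.6528$)
$\left(s{\left(3,-12 \right)} - 155\right) g = \left(\left(-3 - 12\right) - 155\right) \left(- \frac{263}{72}\right) = \left(-15 - 155\right) \left(- \frac{263}{72}\right) = \left(-170\right) \left(- \frac{263}{72}\right) = \frac{22355}{36}$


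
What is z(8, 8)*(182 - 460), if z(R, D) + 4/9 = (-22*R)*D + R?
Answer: 3503912/9 ≈ 3.8932e+5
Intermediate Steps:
z(R, D) = -4/9 + R - 22*D*R (z(R, D) = -4/9 + ((-22*R)*D + R) = -4/9 + (-22*D*R + R) = -4/9 + (R - 22*D*R) = -4/9 + R - 22*D*R)
z(8, 8)*(182 - 460) = (-4/9 + 8 - 22*8*8)*(182 - 460) = (-4/9 + 8 - 1408)*(-278) = -12604/9*(-278) = 3503912/9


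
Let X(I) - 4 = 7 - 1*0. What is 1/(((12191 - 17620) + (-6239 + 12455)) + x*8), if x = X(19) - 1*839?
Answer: -1/5837 ≈ -0.00017132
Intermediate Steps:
X(I) = 11 (X(I) = 4 + (7 - 1*0) = 4 + (7 + 0) = 4 + 7 = 11)
x = -828 (x = 11 - 1*839 = 11 - 839 = -828)
1/(((12191 - 17620) + (-6239 + 12455)) + x*8) = 1/(((12191 - 17620) + (-6239 + 12455)) - 828*8) = 1/((-5429 + 6216) - 6624) = 1/(787 - 6624) = 1/(-5837) = -1/5837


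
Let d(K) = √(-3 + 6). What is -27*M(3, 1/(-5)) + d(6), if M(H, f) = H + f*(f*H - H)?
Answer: -2511/25 + √3 ≈ -98.708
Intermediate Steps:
M(H, f) = H + f*(-H + H*f) (M(H, f) = H + f*(H*f - H) = H + f*(-H + H*f))
d(K) = √3
-27*M(3, 1/(-5)) + d(6) = -81*(1 + (1/(-5))² - 1/(-5)) + √3 = -81*(1 + (-⅕)² - 1*(-⅕)) + √3 = -81*(1 + 1/25 + ⅕) + √3 = -81*31/25 + √3 = -27*93/25 + √3 = -2511/25 + √3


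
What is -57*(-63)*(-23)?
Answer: -82593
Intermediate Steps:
-57*(-63)*(-23) = 3591*(-23) = -82593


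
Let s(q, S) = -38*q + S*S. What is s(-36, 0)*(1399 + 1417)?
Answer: 3852288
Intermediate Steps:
s(q, S) = S² - 38*q (s(q, S) = -38*q + S² = S² - 38*q)
s(-36, 0)*(1399 + 1417) = (0² - 38*(-36))*(1399 + 1417) = (0 + 1368)*2816 = 1368*2816 = 3852288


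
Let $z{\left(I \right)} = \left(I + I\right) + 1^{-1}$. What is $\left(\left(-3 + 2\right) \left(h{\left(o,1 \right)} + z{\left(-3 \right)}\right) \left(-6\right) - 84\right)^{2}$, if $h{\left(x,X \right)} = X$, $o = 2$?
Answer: $11664$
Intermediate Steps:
$z{\left(I \right)} = 1 + 2 I$ ($z{\left(I \right)} = 2 I + 1 = 1 + 2 I$)
$\left(\left(-3 + 2\right) \left(h{\left(o,1 \right)} + z{\left(-3 \right)}\right) \left(-6\right) - 84\right)^{2} = \left(\left(-3 + 2\right) \left(1 + \left(1 + 2 \left(-3\right)\right)\right) \left(-6\right) - 84\right)^{2} = \left(- (1 + \left(1 - 6\right)) \left(-6\right) - 84\right)^{2} = \left(- (1 - 5) \left(-6\right) - 84\right)^{2} = \left(\left(-1\right) \left(-4\right) \left(-6\right) - 84\right)^{2} = \left(4 \left(-6\right) - 84\right)^{2} = \left(-24 - 84\right)^{2} = \left(-108\right)^{2} = 11664$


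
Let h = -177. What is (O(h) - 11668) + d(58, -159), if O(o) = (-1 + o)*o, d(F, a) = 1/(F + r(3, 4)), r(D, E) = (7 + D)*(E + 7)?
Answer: 3332785/168 ≈ 19838.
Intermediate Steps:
r(D, E) = (7 + D)*(7 + E)
d(F, a) = 1/(110 + F) (d(F, a) = 1/(F + (49 + 7*3 + 7*4 + 3*4)) = 1/(F + (49 + 21 + 28 + 12)) = 1/(F + 110) = 1/(110 + F))
O(o) = o*(-1 + o)
(O(h) - 11668) + d(58, -159) = (-177*(-1 - 177) - 11668) + 1/(110 + 58) = (-177*(-178) - 11668) + 1/168 = (31506 - 11668) + 1/168 = 19838 + 1/168 = 3332785/168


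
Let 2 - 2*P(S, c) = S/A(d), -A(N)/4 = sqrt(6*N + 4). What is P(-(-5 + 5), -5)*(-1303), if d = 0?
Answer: -1303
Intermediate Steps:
A(N) = -4*sqrt(4 + 6*N) (A(N) = -4*sqrt(6*N + 4) = -4*sqrt(4 + 6*N))
P(S, c) = 1 + S/16 (P(S, c) = 1 - S/(2*((-4*sqrt(4 + 6*0)))) = 1 - S/(2*((-4*sqrt(4 + 0)))) = 1 - S/(2*((-4*sqrt(4)))) = 1 - S/(2*((-4*2))) = 1 - S/(2*(-8)) = 1 - S*(-1)/(2*8) = 1 - (-1)*S/16 = 1 + S/16)
P(-(-5 + 5), -5)*(-1303) = (1 + (-(-5 + 5))/16)*(-1303) = (1 + (-1*0)/16)*(-1303) = (1 + (1/16)*0)*(-1303) = (1 + 0)*(-1303) = 1*(-1303) = -1303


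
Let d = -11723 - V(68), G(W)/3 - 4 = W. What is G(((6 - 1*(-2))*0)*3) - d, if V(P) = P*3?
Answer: 11939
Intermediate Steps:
V(P) = 3*P
G(W) = 12 + 3*W
d = -11927 (d = -11723 - 3*68 = -11723 - 1*204 = -11723 - 204 = -11927)
G(((6 - 1*(-2))*0)*3) - d = (12 + 3*(((6 - 1*(-2))*0)*3)) - 1*(-11927) = (12 + 3*(((6 + 2)*0)*3)) + 11927 = (12 + 3*((8*0)*3)) + 11927 = (12 + 3*(0*3)) + 11927 = (12 + 3*0) + 11927 = (12 + 0) + 11927 = 12 + 11927 = 11939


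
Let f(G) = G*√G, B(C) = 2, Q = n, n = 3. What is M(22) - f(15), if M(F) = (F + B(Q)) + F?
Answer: 46 - 15*√15 ≈ -12.095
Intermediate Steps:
Q = 3
M(F) = 2 + 2*F (M(F) = (F + 2) + F = (2 + F) + F = 2 + 2*F)
f(G) = G^(3/2)
M(22) - f(15) = (2 + 2*22) - 15^(3/2) = (2 + 44) - 15*√15 = 46 - 15*√15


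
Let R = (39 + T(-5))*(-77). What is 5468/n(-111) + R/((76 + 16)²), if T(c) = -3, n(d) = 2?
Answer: 5784451/2116 ≈ 2733.7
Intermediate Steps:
R = -2772 (R = (39 - 3)*(-77) = 36*(-77) = -2772)
5468/n(-111) + R/((76 + 16)²) = 5468/2 - 2772/(76 + 16)² = 5468*(½) - 2772/(92²) = 2734 - 2772/8464 = 2734 - 2772*1/8464 = 2734 - 693/2116 = 5784451/2116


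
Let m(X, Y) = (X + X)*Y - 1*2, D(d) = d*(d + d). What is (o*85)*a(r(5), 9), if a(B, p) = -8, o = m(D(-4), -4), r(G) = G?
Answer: 175440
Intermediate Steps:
D(d) = 2*d² (D(d) = d*(2*d) = 2*d²)
m(X, Y) = -2 + 2*X*Y (m(X, Y) = (2*X)*Y - 2 = 2*X*Y - 2 = -2 + 2*X*Y)
o = -258 (o = -2 + 2*(2*(-4)²)*(-4) = -2 + 2*(2*16)*(-4) = -2 + 2*32*(-4) = -2 - 256 = -258)
(o*85)*a(r(5), 9) = -258*85*(-8) = -21930*(-8) = 175440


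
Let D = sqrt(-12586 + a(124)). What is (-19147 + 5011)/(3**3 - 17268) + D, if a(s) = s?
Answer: 4712/5747 + I*sqrt(12462) ≈ 0.81991 + 111.63*I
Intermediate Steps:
D = I*sqrt(12462) (D = sqrt(-12586 + 124) = sqrt(-12462) = I*sqrt(12462) ≈ 111.63*I)
(-19147 + 5011)/(3**3 - 17268) + D = (-19147 + 5011)/(3**3 - 17268) + I*sqrt(12462) = -14136/(27 - 17268) + I*sqrt(12462) = -14136/(-17241) + I*sqrt(12462) = -14136*(-1/17241) + I*sqrt(12462) = 4712/5747 + I*sqrt(12462)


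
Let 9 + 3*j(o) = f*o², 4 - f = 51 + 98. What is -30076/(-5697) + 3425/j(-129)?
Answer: 8057051981/1527399882 ≈ 5.2750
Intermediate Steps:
f = -145 (f = 4 - (51 + 98) = 4 - 1*149 = 4 - 149 = -145)
j(o) = -3 - 145*o²/3 (j(o) = -3 + (-145*o²)/3 = -3 - 145*o²/3)
-30076/(-5697) + 3425/j(-129) = -30076/(-5697) + 3425/(-3 - 145/3*(-129)²) = -30076*(-1/5697) + 3425/(-3 - 145/3*16641) = 30076/5697 + 3425/(-3 - 804315) = 30076/5697 + 3425/(-804318) = 30076/5697 + 3425*(-1/804318) = 30076/5697 - 3425/804318 = 8057051981/1527399882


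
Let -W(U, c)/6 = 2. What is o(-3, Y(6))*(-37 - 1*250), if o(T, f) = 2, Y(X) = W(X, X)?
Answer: -574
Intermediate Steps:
W(U, c) = -12 (W(U, c) = -6*2 = -12)
Y(X) = -12
o(-3, Y(6))*(-37 - 1*250) = 2*(-37 - 1*250) = 2*(-37 - 250) = 2*(-287) = -574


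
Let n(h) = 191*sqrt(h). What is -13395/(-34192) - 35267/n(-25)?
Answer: 13395/34192 + 35267*I/955 ≈ 0.39176 + 36.929*I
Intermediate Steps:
-13395/(-34192) - 35267/n(-25) = -13395/(-34192) - 35267*(-I/955) = -13395*(-1/34192) - 35267*(-I/955) = 13395/34192 - 35267*(-I/955) = 13395/34192 - (-35267)*I/955 = 13395/34192 + 35267*I/955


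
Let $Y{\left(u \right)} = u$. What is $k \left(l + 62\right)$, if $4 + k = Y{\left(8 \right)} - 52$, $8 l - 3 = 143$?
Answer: $-3852$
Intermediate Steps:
$l = \frac{73}{4}$ ($l = \frac{3}{8} + \frac{1}{8} \cdot 143 = \frac{3}{8} + \frac{143}{8} = \frac{73}{4} \approx 18.25$)
$k = -48$ ($k = -4 + \left(8 - 52\right) = -4 - 44 = -48$)
$k \left(l + 62\right) = - 48 \left(\frac{73}{4} + 62\right) = \left(-48\right) \frac{321}{4} = -3852$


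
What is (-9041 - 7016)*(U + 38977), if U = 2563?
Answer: -667007780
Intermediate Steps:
(-9041 - 7016)*(U + 38977) = (-9041 - 7016)*(2563 + 38977) = -16057*41540 = -667007780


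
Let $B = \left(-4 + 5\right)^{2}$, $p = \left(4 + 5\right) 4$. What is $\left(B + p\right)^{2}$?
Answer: $1369$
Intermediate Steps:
$p = 36$ ($p = 9 \cdot 4 = 36$)
$B = 1$ ($B = 1^{2} = 1$)
$\left(B + p\right)^{2} = \left(1 + 36\right)^{2} = 37^{2} = 1369$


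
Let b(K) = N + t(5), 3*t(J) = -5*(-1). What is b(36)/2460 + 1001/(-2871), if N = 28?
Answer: -24013/71340 ≈ -0.33660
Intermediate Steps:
t(J) = 5/3 (t(J) = (-5*(-1))/3 = (1/3)*5 = 5/3)
b(K) = 89/3 (b(K) = 28 + 5/3 = 89/3)
b(36)/2460 + 1001/(-2871) = (89/3)/2460 + 1001/(-2871) = (89/3)*(1/2460) + 1001*(-1/2871) = 89/7380 - 91/261 = -24013/71340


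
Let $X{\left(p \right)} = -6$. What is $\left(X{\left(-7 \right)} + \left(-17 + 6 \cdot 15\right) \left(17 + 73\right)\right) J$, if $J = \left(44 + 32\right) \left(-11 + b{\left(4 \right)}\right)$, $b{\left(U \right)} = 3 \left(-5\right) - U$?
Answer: $-14965920$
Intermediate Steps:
$b{\left(U \right)} = -15 - U$
$J = -2280$ ($J = \left(44 + 32\right) \left(-11 - 19\right) = 76 \left(-11 - 19\right) = 76 \left(-30\right) = -2280$)
$\left(X{\left(-7 \right)} + \left(-17 + 6 \cdot 15\right) \left(17 + 73\right)\right) J = \left(-6 + \left(-17 + 6 \cdot 15\right) \left(17 + 73\right)\right) \left(-2280\right) = \left(-6 + \left(-17 + 90\right) 90\right) \left(-2280\right) = \left(-6 + 73 \cdot 90\right) \left(-2280\right) = \left(-6 + 6570\right) \left(-2280\right) = 6564 \left(-2280\right) = -14965920$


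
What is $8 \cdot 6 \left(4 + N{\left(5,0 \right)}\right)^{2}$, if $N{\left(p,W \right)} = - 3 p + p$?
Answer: $1728$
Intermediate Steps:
$N{\left(p,W \right)} = - 2 p$
$8 \cdot 6 \left(4 + N{\left(5,0 \right)}\right)^{2} = 8 \cdot 6 \left(4 - 10\right)^{2} = 48 \left(4 - 10\right)^{2} = 48 \left(-6\right)^{2} = 48 \cdot 36 = 1728$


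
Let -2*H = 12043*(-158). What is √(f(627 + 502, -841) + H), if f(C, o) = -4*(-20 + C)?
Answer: √946961 ≈ 973.12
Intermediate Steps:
f(C, o) = 80 - 4*C
H = 951397 (H = -12043*(-158)/2 = -½*(-1902794) = 951397)
√(f(627 + 502, -841) + H) = √((80 - 4*(627 + 502)) + 951397) = √((80 - 4*1129) + 951397) = √((80 - 4516) + 951397) = √(-4436 + 951397) = √946961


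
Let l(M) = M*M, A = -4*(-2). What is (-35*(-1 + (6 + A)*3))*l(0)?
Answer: 0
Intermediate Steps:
A = 8
l(M) = M²
(-35*(-1 + (6 + A)*3))*l(0) = -35*(-1 + (6 + 8)*3)*0² = -35*(-1 + 14*3)*0 = -35*(-1 + 42)*0 = -35*41*0 = -1435*0 = 0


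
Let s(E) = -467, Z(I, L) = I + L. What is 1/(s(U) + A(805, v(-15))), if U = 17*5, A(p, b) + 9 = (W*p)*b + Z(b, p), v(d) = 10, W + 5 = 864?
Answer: 1/6915289 ≈ 1.4461e-7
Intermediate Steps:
W = 859 (W = -5 + 864 = 859)
A(p, b) = -9 + b + p + 859*b*p (A(p, b) = -9 + ((859*p)*b + (b + p)) = -9 + (859*b*p + (b + p)) = -9 + (b + p + 859*b*p) = -9 + b + p + 859*b*p)
U = 85
1/(s(U) + A(805, v(-15))) = 1/(-467 + (-9 + 10 + 805 + 859*10*805)) = 1/(-467 + (-9 + 10 + 805 + 6914950)) = 1/(-467 + 6915756) = 1/6915289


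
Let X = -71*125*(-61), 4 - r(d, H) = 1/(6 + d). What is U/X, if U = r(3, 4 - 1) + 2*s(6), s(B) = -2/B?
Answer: 29/4872375 ≈ 5.9519e-6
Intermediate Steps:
r(d, H) = 4 - 1/(6 + d)
X = 541375 (X = -8875*(-61) = 541375)
U = 29/9 (U = (23 + 4*3)/(6 + 3) + 2*(-2/6) = (23 + 12)/9 + 2*(-2*⅙) = (⅑)*35 + 2*(-⅓) = 35/9 - ⅔ = 29/9 ≈ 3.2222)
U/X = (29/9)/541375 = (29/9)*(1/541375) = 29/4872375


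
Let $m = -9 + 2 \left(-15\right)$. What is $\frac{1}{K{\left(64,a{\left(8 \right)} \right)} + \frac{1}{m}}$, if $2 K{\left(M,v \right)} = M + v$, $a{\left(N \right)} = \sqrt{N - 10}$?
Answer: $\frac{97266}{3111539} - \frac{1521 i \sqrt{2}}{3111539} \approx 0.03126 - 0.0006913 i$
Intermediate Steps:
$a{\left(N \right)} = \sqrt{-10 + N}$
$m = -39$ ($m = -9 - 30 = -39$)
$K{\left(M,v \right)} = \frac{M}{2} + \frac{v}{2}$ ($K{\left(M,v \right)} = \frac{M + v}{2} = \frac{M}{2} + \frac{v}{2}$)
$\frac{1}{K{\left(64,a{\left(8 \right)} \right)} + \frac{1}{m}} = \frac{1}{\left(\frac{1}{2} \cdot 64 + \frac{\sqrt{-10 + 8}}{2}\right) + \frac{1}{-39}} = \frac{1}{\left(32 + \frac{\sqrt{-2}}{2}\right) - \frac{1}{39}} = \frac{1}{\left(32 + \frac{i \sqrt{2}}{2}\right) - \frac{1}{39}} = \frac{1}{\frac{1247}{39} + \frac{i \sqrt{2}}{2}}$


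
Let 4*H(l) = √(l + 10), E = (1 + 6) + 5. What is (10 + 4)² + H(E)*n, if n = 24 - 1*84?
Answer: 196 - 15*√22 ≈ 125.64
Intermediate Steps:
E = 12 (E = 7 + 5 = 12)
H(l) = √(10 + l)/4 (H(l) = √(l + 10)/4 = √(10 + l)/4)
n = -60 (n = 24 - 84 = -60)
(10 + 4)² + H(E)*n = (10 + 4)² + (√(10 + 12)/4)*(-60) = 14² + (√22/4)*(-60) = 196 - 15*√22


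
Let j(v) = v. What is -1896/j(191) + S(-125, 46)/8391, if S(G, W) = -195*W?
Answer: -5874202/534227 ≈ -10.996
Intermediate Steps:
-1896/j(191) + S(-125, 46)/8391 = -1896/191 - 195*46/8391 = -1896*1/191 - 8970*1/8391 = -1896/191 - 2990/2797 = -5874202/534227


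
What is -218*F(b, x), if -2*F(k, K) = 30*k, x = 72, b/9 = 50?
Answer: 1471500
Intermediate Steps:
b = 450 (b = 9*50 = 450)
F(k, K) = -15*k
-218*F(b, x) = -(-3270)*450 = -218*(-6750) = 1471500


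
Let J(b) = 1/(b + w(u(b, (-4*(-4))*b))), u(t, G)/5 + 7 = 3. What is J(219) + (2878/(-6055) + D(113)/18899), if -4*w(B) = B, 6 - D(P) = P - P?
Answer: -246144587/523124320 ≈ -0.47053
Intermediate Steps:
u(t, G) = -20 (u(t, G) = -35 + 5*3 = -35 + 15 = -20)
D(P) = 6 (D(P) = 6 - (P - P) = 6 - 1*0 = 6 + 0 = 6)
w(B) = -B/4
J(b) = 1/(5 + b) (J(b) = 1/(b - ¼*(-20)) = 1/(b + 5) = 1/(5 + b))
J(219) + (2878/(-6055) + D(113)/18899) = 1/(5 + 219) + (2878/(-6055) + 6/18899) = 1/224 + (2878*(-1/6055) + 6*(1/18899)) = 1/224 + (-2878/6055 + 6/18899) = 1/224 - 54354992/114433445 = -246144587/523124320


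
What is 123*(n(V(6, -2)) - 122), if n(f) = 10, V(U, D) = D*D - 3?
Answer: -13776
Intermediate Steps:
V(U, D) = -3 + D² (V(U, D) = D² - 3 = -3 + D²)
123*(n(V(6, -2)) - 122) = 123*(10 - 122) = 123*(-112) = -13776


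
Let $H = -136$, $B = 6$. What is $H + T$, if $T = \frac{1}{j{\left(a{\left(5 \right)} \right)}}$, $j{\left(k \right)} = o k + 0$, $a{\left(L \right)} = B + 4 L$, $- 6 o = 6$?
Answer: $- \frac{3537}{26} \approx -136.04$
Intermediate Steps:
$o = -1$ ($o = \left(- \frac{1}{6}\right) 6 = -1$)
$a{\left(L \right)} = 6 + 4 L$
$j{\left(k \right)} = - k$ ($j{\left(k \right)} = - k + 0 = - k$)
$T = - \frac{1}{26}$ ($T = \frac{1}{\left(-1\right) \left(6 + 4 \cdot 5\right)} = \frac{1}{\left(-1\right) \left(6 + 20\right)} = \frac{1}{\left(-1\right) 26} = \frac{1}{-26} = - \frac{1}{26} \approx -0.038462$)
$H + T = -136 - \frac{1}{26} = - \frac{3537}{26}$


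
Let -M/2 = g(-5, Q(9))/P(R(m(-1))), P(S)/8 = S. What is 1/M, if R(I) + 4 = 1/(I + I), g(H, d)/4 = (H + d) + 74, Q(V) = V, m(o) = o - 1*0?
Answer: 3/52 ≈ 0.057692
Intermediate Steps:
m(o) = o (m(o) = o + 0 = o)
g(H, d) = 296 + 4*H + 4*d (g(H, d) = 4*((H + d) + 74) = 4*(74 + H + d) = 296 + 4*H + 4*d)
R(I) = -4 + 1/(2*I) (R(I) = -4 + 1/(I + I) = -4 + 1/(2*I))
P(S) = 8*S
M = 52/3 (M = -2*(296 + 4*(-5) + 4*9)/(8*(-4 + (½)/(-1))) = -2*(296 - 20 + 36)/(8*(-4 + (½)*(-1))) = -624/(8*(-4 - ½)) = -624/(8*(-9/2)) = -624/(-36) = -624*(-1)/36 = -2*(-26/3) = 52/3 ≈ 17.333)
1/M = 1/(52/3) = 3/52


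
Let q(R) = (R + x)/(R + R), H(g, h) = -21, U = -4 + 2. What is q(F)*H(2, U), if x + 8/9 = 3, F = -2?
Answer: 7/12 ≈ 0.58333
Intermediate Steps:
U = -2
x = 19/9 (x = -8/9 + 3 = 19/9 ≈ 2.1111)
q(R) = (19/9 + R)/(2*R) (q(R) = (R + 19/9)/(R + R) = (19/9 + R)/((2*R)) = (19/9 + R)*(1/(2*R)) = (19/9 + R)/(2*R))
q(F)*H(2, U) = ((1/18)*(19 + 9*(-2))/(-2))*(-21) = ((1/18)*(-½)*(19 - 18))*(-21) = ((1/18)*(-½)*1)*(-21) = -1/36*(-21) = 7/12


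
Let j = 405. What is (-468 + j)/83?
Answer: -63/83 ≈ -0.75904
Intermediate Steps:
(-468 + j)/83 = (-468 + 405)/83 = (1/83)*(-63) = -63/83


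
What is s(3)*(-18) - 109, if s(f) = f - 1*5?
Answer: -73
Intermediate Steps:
s(f) = -5 + f (s(f) = f - 5 = -5 + f)
s(3)*(-18) - 109 = (-5 + 3)*(-18) - 109 = -2*(-18) - 109 = 36 - 109 = -73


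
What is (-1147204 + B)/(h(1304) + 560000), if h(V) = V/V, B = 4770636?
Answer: 3623432/560001 ≈ 6.4704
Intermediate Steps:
h(V) = 1
(-1147204 + B)/(h(1304) + 560000) = (-1147204 + 4770636)/(1 + 560000) = 3623432/560001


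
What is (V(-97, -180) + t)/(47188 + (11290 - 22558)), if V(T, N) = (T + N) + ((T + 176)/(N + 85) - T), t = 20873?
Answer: 491439/853100 ≈ 0.57606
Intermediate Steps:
V(T, N) = N + (176 + T)/(85 + N) (V(T, N) = (N + T) + ((176 + T)/(85 + N) - T) = (N + T) + (-T + (176 + T)/(85 + N)) = N + (176 + T)/(85 + N))
(V(-97, -180) + t)/(47188 + (11290 - 22558)) = ((176 - 97 + (-180)**2 + 85*(-180))/(85 - 180) + 20873)/(47188 + (11290 - 22558)) = ((176 - 97 + 32400 - 15300)/(-95) + 20873)/(47188 - 11268) = (-1/95*17179 + 20873)/35920 = (-17179/95 + 20873)*(1/35920) = (1965756/95)*(1/35920) = 491439/853100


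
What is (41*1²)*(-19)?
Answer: -779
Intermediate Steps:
(41*1²)*(-19) = (41*1)*(-19) = 41*(-19) = -779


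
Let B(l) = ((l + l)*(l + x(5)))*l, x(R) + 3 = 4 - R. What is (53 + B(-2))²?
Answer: 25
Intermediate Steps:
x(R) = 1 - R (x(R) = -3 + (4 - R) = 1 - R)
B(l) = 2*l²*(-4 + l) (B(l) = ((l + l)*(l + (1 - 1*5)))*l = ((2*l)*(l + (1 - 5)))*l = ((2*l)*(l - 4))*l = ((2*l)*(-4 + l))*l = (2*l*(-4 + l))*l = 2*l²*(-4 + l))
(53 + B(-2))² = (53 + 2*(-2)²*(-4 - 2))² = (53 + 2*4*(-6))² = (53 - 48)² = 5² = 25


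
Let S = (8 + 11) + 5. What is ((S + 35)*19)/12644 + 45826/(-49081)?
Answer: -524404143/620580164 ≈ -0.84502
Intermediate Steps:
S = 24 (S = 19 + 5 = 24)
((S + 35)*19)/12644 + 45826/(-49081) = ((24 + 35)*19)/12644 + 45826/(-49081) = (59*19)*(1/12644) + 45826*(-1/49081) = 1121*(1/12644) - 45826/49081 = 1121/12644 - 45826/49081 = -524404143/620580164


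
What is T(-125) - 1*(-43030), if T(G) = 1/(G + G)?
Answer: 10757499/250 ≈ 43030.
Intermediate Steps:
T(G) = 1/(2*G)
T(-125) - 1*(-43030) = (½)/(-125) - 1*(-43030) = (½)*(-1/125) + 43030 = -1/250 + 43030 = 10757499/250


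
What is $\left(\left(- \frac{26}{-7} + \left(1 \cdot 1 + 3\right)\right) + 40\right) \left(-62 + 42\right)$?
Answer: $- \frac{6680}{7} \approx -954.29$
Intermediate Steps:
$\left(\left(- \frac{26}{-7} + \left(1 \cdot 1 + 3\right)\right) + 40\right) \left(-62 + 42\right) = \left(\left(\left(-26\right) \left(- \frac{1}{7}\right) + \left(1 + 3\right)\right) + 40\right) \left(-20\right) = \left(\left(\frac{26}{7} + 4\right) + 40\right) \left(-20\right) = \left(\frac{54}{7} + 40\right) \left(-20\right) = \frac{334}{7} \left(-20\right) = - \frac{6680}{7}$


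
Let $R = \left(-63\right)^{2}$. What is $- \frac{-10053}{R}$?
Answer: $\frac{1117}{441} \approx 2.5329$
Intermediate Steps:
$R = 3969$
$- \frac{-10053}{R} = - \frac{-10053}{3969} = \left(-1\right) \left(- \frac{1117}{441}\right) = \frac{1117}{441}$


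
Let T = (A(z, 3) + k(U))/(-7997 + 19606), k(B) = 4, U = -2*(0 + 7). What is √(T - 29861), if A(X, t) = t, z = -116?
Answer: I*√4024333474278/11609 ≈ 172.8*I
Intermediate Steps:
U = -14 (U = -2*7 = -14)
T = 7/11609 (T = (3 + 4)/(-7997 + 19606) = 7/11609 ≈ 0.00060298)
√(T - 29861) = √(7/11609 - 29861) = √(-346656342/11609) = I*√4024333474278/11609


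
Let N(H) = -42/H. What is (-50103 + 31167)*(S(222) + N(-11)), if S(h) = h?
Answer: -47037024/11 ≈ -4.2761e+6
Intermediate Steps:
(-50103 + 31167)*(S(222) + N(-11)) = (-50103 + 31167)*(222 - 42/(-11)) = -18936*(222 - 42*(-1/11)) = -18936*(222 + 42/11) = -18936*2484/11 = -47037024/11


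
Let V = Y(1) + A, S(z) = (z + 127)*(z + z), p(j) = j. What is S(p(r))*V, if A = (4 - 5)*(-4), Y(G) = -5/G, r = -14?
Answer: 3164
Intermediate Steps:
S(z) = 2*z*(127 + z) (S(z) = (127 + z)*(2*z) = 2*z*(127 + z))
A = 4 (A = -1*(-4) = 4)
V = -1 (V = -5/1 + 4 = -5*1 + 4 = -5 + 4 = -1)
S(p(r))*V = (2*(-14)*(127 - 14))*(-1) = (2*(-14)*113)*(-1) = -3164*(-1) = 3164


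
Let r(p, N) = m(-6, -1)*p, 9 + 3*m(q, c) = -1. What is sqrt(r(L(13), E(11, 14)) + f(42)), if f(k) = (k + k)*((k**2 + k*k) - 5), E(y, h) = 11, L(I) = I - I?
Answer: 2*sqrt(73983) ≈ 544.00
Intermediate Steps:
m(q, c) = -10/3 (m(q, c) = -3 + (1/3)*(-1) = -3 - 1/3 = -10/3)
L(I) = 0
r(p, N) = -10*p/3
f(k) = 2*k*(-5 + 2*k**2) (f(k) = (2*k)*((k**2 + k**2) - 5) = (2*k)*(2*k**2 - 5) = (2*k)*(-5 + 2*k**2) = 2*k*(-5 + 2*k**2))
sqrt(r(L(13), E(11, 14)) + f(42)) = sqrt(-10/3*0 + (-10*42 + 4*42**3)) = sqrt(0 + (-420 + 4*74088)) = sqrt(0 + (-420 + 296352)) = sqrt(0 + 295932) = sqrt(295932) = 2*sqrt(73983)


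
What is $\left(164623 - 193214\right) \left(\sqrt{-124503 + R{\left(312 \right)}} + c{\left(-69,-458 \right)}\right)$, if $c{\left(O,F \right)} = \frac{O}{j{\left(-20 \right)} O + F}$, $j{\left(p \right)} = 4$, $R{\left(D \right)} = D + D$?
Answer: $- \frac{1972779}{734} - 28591 i \sqrt{123879} \approx -2687.7 - 1.0063 \cdot 10^{7} i$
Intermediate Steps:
$R{\left(D \right)} = 2 D$
$c{\left(O,F \right)} = \frac{O}{F + 4 O}$ ($c{\left(O,F \right)} = \frac{O}{4 O + F} = \frac{O}{F + 4 O}$)
$\left(164623 - 193214\right) \left(\sqrt{-124503 + R{\left(312 \right)}} + c{\left(-69,-458 \right)}\right) = \left(164623 - 193214\right) \left(\sqrt{-124503 + 2 \cdot 312} - \frac{69}{-458 + 4 \left(-69\right)}\right) = - 28591 \left(\sqrt{-124503 + 624} - \frac{69}{-458 - 276}\right) = - 28591 \left(\sqrt{-123879} - \frac{69}{-734}\right) = - 28591 \left(i \sqrt{123879} - - \frac{69}{734}\right) = - 28591 \left(i \sqrt{123879} + \frac{69}{734}\right) = - 28591 \left(\frac{69}{734} + i \sqrt{123879}\right) = - \frac{1972779}{734} - 28591 i \sqrt{123879}$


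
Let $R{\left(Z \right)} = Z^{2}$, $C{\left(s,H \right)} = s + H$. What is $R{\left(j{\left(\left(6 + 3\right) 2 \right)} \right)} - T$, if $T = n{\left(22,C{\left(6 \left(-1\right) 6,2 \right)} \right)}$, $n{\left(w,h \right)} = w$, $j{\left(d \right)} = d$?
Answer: $302$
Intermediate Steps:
$C{\left(s,H \right)} = H + s$
$T = 22$
$R{\left(j{\left(\left(6 + 3\right) 2 \right)} \right)} - T = \left(\left(6 + 3\right) 2\right)^{2} - 22 = \left(9 \cdot 2\right)^{2} - 22 = 18^{2} - 22 = 324 - 22 = 302$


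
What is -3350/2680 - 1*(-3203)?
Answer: 12807/4 ≈ 3201.8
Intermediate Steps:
-3350/2680 - 1*(-3203) = -3350*1/2680 + 3203 = -5/4 + 3203 = 12807/4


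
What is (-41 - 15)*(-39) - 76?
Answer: 2108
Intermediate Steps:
(-41 - 15)*(-39) - 76 = -56*(-39) - 76 = 2184 - 76 = 2108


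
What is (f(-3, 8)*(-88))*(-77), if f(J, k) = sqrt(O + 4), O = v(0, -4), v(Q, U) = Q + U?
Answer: 0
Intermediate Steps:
O = -4 (O = 0 - 4 = -4)
f(J, k) = 0 (f(J, k) = sqrt(-4 + 4) = sqrt(0) = 0)
(f(-3, 8)*(-88))*(-77) = (0*(-88))*(-77) = 0*(-77) = 0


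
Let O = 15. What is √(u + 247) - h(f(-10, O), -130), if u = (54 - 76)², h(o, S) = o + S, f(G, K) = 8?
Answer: 122 + √731 ≈ 149.04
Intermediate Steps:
h(o, S) = S + o
u = 484 (u = (-22)² = 484)
√(u + 247) - h(f(-10, O), -130) = √(484 + 247) - (-130 + 8) = √731 - 1*(-122) = √731 + 122 = 122 + √731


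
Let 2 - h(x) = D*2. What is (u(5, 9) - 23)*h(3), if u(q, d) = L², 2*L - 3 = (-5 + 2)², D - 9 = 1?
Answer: -234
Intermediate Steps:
D = 10 (D = 9 + 1 = 10)
L = 6 (L = 3/2 + (-5 + 2)²/2 = 3/2 + (½)*(-3)² = 3/2 + (½)*9 = 3/2 + 9/2 = 6)
h(x) = -18 (h(x) = 2 - 10*2 = 2 - 1*20 = 2 - 20 = -18)
u(q, d) = 36 (u(q, d) = 6² = 36)
(u(5, 9) - 23)*h(3) = (36 - 23)*(-18) = 13*(-18) = -234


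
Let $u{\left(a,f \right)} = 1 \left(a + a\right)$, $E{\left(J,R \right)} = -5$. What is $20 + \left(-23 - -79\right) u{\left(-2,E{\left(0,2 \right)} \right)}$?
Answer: $-204$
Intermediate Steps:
$u{\left(a,f \right)} = 2 a$ ($u{\left(a,f \right)} = 1 \cdot 2 a = 2 a$)
$20 + \left(-23 - -79\right) u{\left(-2,E{\left(0,2 \right)} \right)} = 20 + \left(-23 - -79\right) 2 \left(-2\right) = 20 + \left(-23 + 79\right) \left(-4\right) = 20 + 56 \left(-4\right) = 20 - 224 = -204$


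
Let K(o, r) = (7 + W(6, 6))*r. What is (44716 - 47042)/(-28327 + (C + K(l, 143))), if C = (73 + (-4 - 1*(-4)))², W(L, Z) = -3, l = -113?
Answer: 1163/11213 ≈ 0.10372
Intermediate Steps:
C = 5329 (C = (73 + (-4 + 4))² = (73 + 0)² = 73² = 5329)
K(o, r) = 4*r (K(o, r) = (7 - 3)*r = 4*r)
(44716 - 47042)/(-28327 + (C + K(l, 143))) = (44716 - 47042)/(-28327 + (5329 + 4*143)) = -2326/(-28327 + (5329 + 572)) = -2326/(-28327 + 5901) = -2326/(-22426) = -2326*(-1/22426) = 1163/11213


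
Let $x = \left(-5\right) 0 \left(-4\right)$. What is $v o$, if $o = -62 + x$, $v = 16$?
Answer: $-992$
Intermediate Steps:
$x = 0$ ($x = 0 \left(-4\right) = 0$)
$o = -62$ ($o = -62 + 0 = -62$)
$v o = 16 \left(-62\right) = -992$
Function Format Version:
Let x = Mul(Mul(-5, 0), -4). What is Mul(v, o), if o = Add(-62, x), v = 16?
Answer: -992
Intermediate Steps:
x = 0 (x = Mul(0, -4) = 0)
o = -62 (o = Add(-62, 0) = -62)
Mul(v, o) = Mul(16, -62) = -992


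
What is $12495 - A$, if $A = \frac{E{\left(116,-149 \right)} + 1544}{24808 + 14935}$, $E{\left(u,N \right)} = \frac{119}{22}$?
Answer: $\frac{10924919183}{874346} \approx 12495.0$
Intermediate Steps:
$E{\left(u,N \right)} = \frac{119}{22}$ ($E{\left(u,N \right)} = 119 \cdot \frac{1}{22} = \frac{119}{22}$)
$A = \frac{34087}{874346}$ ($A = \frac{\frac{119}{22} + 1544}{24808 + 14935} = \frac{34087}{22 \cdot 39743} = \frac{34087}{22} \cdot \frac{1}{39743} = \frac{34087}{874346} \approx 0.038986$)
$12495 - A = 12495 - \frac{34087}{874346} = \frac{10924919183}{874346}$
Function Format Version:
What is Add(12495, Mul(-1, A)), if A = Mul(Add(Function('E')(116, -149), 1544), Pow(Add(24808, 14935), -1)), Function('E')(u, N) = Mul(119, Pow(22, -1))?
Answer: Rational(10924919183, 874346) ≈ 12495.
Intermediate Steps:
Function('E')(u, N) = Rational(119, 22) (Function('E')(u, N) = Mul(119, Rational(1, 22)) = Rational(119, 22))
A = Rational(34087, 874346) (A = Mul(Add(Rational(119, 22), 1544), Pow(Add(24808, 14935), -1)) = Mul(Rational(34087, 22), Pow(39743, -1)) = Mul(Rational(34087, 22), Rational(1, 39743)) = Rational(34087, 874346) ≈ 0.038986)
Add(12495, Mul(-1, A)) = Add(12495, Mul(-1, Rational(34087, 874346))) = Add(12495, Rational(-34087, 874346)) = Rational(10924919183, 874346)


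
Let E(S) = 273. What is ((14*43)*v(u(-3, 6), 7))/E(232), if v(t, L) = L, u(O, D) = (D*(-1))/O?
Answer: 602/39 ≈ 15.436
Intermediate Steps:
u(O, D) = -D/O (u(O, D) = (-D)/O = -D/O)
((14*43)*v(u(-3, 6), 7))/E(232) = ((14*43)*7)/273 = (602*7)*(1/273) = 4214*(1/273) = 602/39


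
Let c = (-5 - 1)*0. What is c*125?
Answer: 0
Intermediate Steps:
c = 0 (c = -6*0 = 0)
c*125 = 0*125 = 0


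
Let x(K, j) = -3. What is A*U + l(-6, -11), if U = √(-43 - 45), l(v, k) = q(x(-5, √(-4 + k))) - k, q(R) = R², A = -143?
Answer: 20 - 286*I*√22 ≈ 20.0 - 1341.5*I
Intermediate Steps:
l(v, k) = 9 - k (l(v, k) = (-3)² - k = 9 - k)
U = 2*I*√22 (U = √(-88) = 2*I*√22 ≈ 9.3808*I)
A*U + l(-6, -11) = -286*I*√22 + (9 - 1*(-11)) = -286*I*√22 + (9 + 11) = -286*I*√22 + 20 = 20 - 286*I*√22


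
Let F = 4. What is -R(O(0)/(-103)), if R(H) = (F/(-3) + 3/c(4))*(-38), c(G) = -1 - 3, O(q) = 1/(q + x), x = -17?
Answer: -475/6 ≈ -79.167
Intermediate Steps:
O(q) = 1/(-17 + q) (O(q) = 1/(q - 17) = 1/(-17 + q))
c(G) = -4
R(H) = 475/6 (R(H) = (4/(-3) + 3/(-4))*(-38) = (4*(-⅓) + 3*(-¼))*(-38) = (-4/3 - ¾)*(-38) = -25/12*(-38) = 475/6)
-R(O(0)/(-103)) = -1*475/6 = -475/6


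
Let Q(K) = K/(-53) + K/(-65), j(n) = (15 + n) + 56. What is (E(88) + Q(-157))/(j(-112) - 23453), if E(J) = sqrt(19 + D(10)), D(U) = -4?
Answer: -9263/40468415 - sqrt(15)/23494 ≈ -0.00039374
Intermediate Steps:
j(n) = 71 + n
Q(K) = -118*K/3445 (Q(K) = K*(-1/53) + K*(-1/65) = -K/53 - K/65 = -118*K/3445)
E(J) = sqrt(15) (E(J) = sqrt(19 - 4) = sqrt(15))
(E(88) + Q(-157))/(j(-112) - 23453) = (sqrt(15) - 118/3445*(-157))/((71 - 112) - 23453) = (sqrt(15) + 18526/3445)/(-41 - 23453) = (18526/3445 + sqrt(15))/(-23494) = (18526/3445 + sqrt(15))*(-1/23494) = -9263/40468415 - sqrt(15)/23494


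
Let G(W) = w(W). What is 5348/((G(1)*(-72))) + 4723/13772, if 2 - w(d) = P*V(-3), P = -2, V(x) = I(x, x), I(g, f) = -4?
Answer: 1182703/92961 ≈ 12.723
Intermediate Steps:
V(x) = -4
w(d) = -6 (w(d) = 2 - (-2)*(-4) = 2 - 1*8 = 2 - 8 = -6)
G(W) = -6
5348/((G(1)*(-72))) + 4723/13772 = 5348/((-6*(-72))) + 4723/13772 = 5348/432 + 4723*(1/13772) = 5348*(1/432) + 4723/13772 = 1337/108 + 4723/13772 = 1182703/92961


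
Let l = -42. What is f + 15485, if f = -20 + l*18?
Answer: 14709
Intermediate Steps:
f = -776 (f = -20 - 42*18 = -20 - 756 = -776)
f + 15485 = -776 + 15485 = 14709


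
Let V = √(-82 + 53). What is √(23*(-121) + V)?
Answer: √(-2783 + I*√29) ≈ 0.051 + 52.754*I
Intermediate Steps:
V = I*√29 (V = √(-29) = I*√29 ≈ 5.3852*I)
√(23*(-121) + V) = √(23*(-121) + I*√29) = √(-2783 + I*√29)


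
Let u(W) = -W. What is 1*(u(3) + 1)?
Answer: -2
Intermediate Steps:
1*(u(3) + 1) = 1*(-1*3 + 1) = 1*(-3 + 1) = 1*(-2) = -2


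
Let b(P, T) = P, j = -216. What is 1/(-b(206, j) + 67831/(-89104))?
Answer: -89104/18423255 ≈ -0.0048365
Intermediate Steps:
1/(-b(206, j) + 67831/(-89104)) = 1/(-1*206 + 67831/(-89104)) = 1/(-206 + 67831*(-1/89104)) = 1/(-206 - 67831/89104) = 1/(-18423255/89104) = -89104/18423255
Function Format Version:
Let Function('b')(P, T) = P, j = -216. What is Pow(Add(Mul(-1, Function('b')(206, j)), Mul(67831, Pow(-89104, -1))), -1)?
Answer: Rational(-89104, 18423255) ≈ -0.0048365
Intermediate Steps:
Pow(Add(Mul(-1, Function('b')(206, j)), Mul(67831, Pow(-89104, -1))), -1) = Pow(Add(Mul(-1, 206), Mul(67831, Pow(-89104, -1))), -1) = Pow(Add(-206, Mul(67831, Rational(-1, 89104))), -1) = Pow(Add(-206, Rational(-67831, 89104)), -1) = Pow(Rational(-18423255, 89104), -1) = Rational(-89104, 18423255)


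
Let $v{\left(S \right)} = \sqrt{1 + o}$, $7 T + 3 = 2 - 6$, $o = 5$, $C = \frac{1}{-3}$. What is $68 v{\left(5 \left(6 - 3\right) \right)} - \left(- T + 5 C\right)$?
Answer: $\frac{2}{3} + 68 \sqrt{6} \approx 167.23$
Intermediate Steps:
$C = - \frac{1}{3} \approx -0.33333$
$T = -1$ ($T = - \frac{3}{7} + \frac{2 - 6}{7} = - \frac{3}{7} + \frac{1}{7} \left(-4\right) = - \frac{3}{7} - \frac{4}{7} = -1$)
$v{\left(S \right)} = \sqrt{6}$ ($v{\left(S \right)} = \sqrt{1 + 5} = \sqrt{6}$)
$68 v{\left(5 \left(6 - 3\right) \right)} - \left(- T + 5 C\right) = 68 \sqrt{6} - - \frac{2}{3} = 68 \sqrt{6} + \left(\frac{5}{3} - 1\right) = 68 \sqrt{6} + \frac{2}{3} = \frac{2}{3} + 68 \sqrt{6}$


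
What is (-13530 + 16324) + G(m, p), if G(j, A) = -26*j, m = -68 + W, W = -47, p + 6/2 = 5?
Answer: 5784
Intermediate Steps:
p = 2 (p = -3 + 5 = 2)
m = -115 (m = -68 - 47 = -115)
(-13530 + 16324) + G(m, p) = (-13530 + 16324) - 26*(-115) = 2794 + 2990 = 5784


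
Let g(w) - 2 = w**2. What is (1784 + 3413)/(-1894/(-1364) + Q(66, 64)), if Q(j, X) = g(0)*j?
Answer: 3544354/90971 ≈ 38.961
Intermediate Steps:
g(w) = 2 + w**2
Q(j, X) = 2*j (Q(j, X) = (2 + 0**2)*j = (2 + 0)*j = 2*j)
(1784 + 3413)/(-1894/(-1364) + Q(66, 64)) = (1784 + 3413)/(-1894/(-1364) + 2*66) = 5197/(-1894*(-1/1364) + 132) = 5197/(947/682 + 132) = 5197/(90971/682) = 5197*(682/90971) = 3544354/90971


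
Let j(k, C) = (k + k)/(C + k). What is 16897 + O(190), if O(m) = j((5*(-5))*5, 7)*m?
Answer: 1020673/59 ≈ 17300.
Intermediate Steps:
j(k, C) = 2*k/(C + k) (j(k, C) = (2*k)/(C + k) = 2*k/(C + k))
O(m) = 125*m/59 (O(m) = (2*((5*(-5))*5)/(7 + (5*(-5))*5))*m = (2*(-25*5)/(7 - 25*5))*m = (2*(-125)/(7 - 125))*m = (2*(-125)/(-118))*m = (2*(-125)*(-1/118))*m = 125*m/59)
16897 + O(190) = 16897 + (125/59)*190 = 16897 + 23750/59 = 1020673/59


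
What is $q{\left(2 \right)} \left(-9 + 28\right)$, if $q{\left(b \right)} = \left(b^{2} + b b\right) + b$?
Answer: $190$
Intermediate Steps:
$q{\left(b \right)} = b + 2 b^{2}$ ($q{\left(b \right)} = \left(b^{2} + b^{2}\right) + b = 2 b^{2} + b = b + 2 b^{2}$)
$q{\left(2 \right)} \left(-9 + 28\right) = 2 \left(1 + 2 \cdot 2\right) \left(-9 + 28\right) = 2 \left(1 + 4\right) 19 = 2 \cdot 5 \cdot 19 = 10 \cdot 19 = 190$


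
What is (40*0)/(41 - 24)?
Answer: 0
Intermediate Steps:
(40*0)/(41 - 24) = 0/17 = 0*(1/17) = 0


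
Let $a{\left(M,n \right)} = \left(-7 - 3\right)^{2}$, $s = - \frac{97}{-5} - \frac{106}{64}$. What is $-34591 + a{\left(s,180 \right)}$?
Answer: $-34491$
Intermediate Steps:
$s = \frac{2839}{160}$ ($s = \left(-97\right) \left(- \frac{1}{5}\right) - \frac{53}{32} = \frac{97}{5} - \frac{53}{32} = \frac{2839}{160} \approx 17.744$)
$a{\left(M,n \right)} = 100$ ($a{\left(M,n \right)} = \left(-10\right)^{2} = 100$)
$-34591 + a{\left(s,180 \right)} = -34591 + 100 = -34491$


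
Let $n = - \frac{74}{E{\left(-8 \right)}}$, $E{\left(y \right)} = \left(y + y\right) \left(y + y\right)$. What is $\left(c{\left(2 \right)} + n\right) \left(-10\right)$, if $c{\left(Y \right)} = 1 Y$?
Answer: $- \frac{1095}{64} \approx -17.109$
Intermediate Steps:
$E{\left(y \right)} = 4 y^{2}$ ($E{\left(y \right)} = 2 y 2 y = 4 y^{2}$)
$c{\left(Y \right)} = Y$
$n = - \frac{37}{128}$ ($n = - \frac{74}{4 \left(-8\right)^{2}} = - \frac{74}{4 \cdot 64} = - \frac{74}{256} = \left(-74\right) \frac{1}{256} = - \frac{37}{128} \approx -0.28906$)
$\left(c{\left(2 \right)} + n\right) \left(-10\right) = \left(2 - \frac{37}{128}\right) \left(-10\right) = \frac{219}{128} \left(-10\right) = - \frac{1095}{64}$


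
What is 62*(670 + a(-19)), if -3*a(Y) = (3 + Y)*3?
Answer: 42532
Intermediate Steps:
a(Y) = -3 - Y (a(Y) = -(3 + Y)*3/3 = -(9 + 3*Y)/3 = -3 - Y)
62*(670 + a(-19)) = 62*(670 + (-3 - 1*(-19))) = 62*(670 + (-3 + 19)) = 62*(670 + 16) = 62*686 = 42532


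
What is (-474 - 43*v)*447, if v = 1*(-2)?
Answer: -173436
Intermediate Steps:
v = -2
(-474 - 43*v)*447 = (-474 - 43*(-2))*447 = (-474 + 86)*447 = -388*447 = -173436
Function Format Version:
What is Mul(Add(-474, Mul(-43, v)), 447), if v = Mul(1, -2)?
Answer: -173436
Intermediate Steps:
v = -2
Mul(Add(-474, Mul(-43, v)), 447) = Mul(Add(-474, Mul(-43, -2)), 447) = Mul(Add(-474, 86), 447) = Mul(-388, 447) = -173436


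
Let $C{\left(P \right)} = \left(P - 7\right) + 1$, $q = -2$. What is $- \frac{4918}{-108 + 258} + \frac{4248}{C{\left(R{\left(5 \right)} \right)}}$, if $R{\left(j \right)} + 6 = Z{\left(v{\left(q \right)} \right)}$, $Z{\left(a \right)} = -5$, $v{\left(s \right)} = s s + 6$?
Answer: $- \frac{360403}{1275} \approx -282.67$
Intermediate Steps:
$v{\left(s \right)} = 6 + s^{2}$ ($v{\left(s \right)} = s^{2} + 6 = 6 + s^{2}$)
$R{\left(j \right)} = -11$ ($R{\left(j \right)} = -6 - 5 = -11$)
$C{\left(P \right)} = -6 + P$ ($C{\left(P \right)} = \left(-7 + P\right) + 1 = -6 + P$)
$- \frac{4918}{-108 + 258} + \frac{4248}{C{\left(R{\left(5 \right)} \right)}} = - \frac{4918}{-108 + 258} + \frac{4248}{-6 - 11} = - \frac{4918}{150} + \frac{4248}{-17} = \left(-4918\right) \frac{1}{150} + 4248 \left(- \frac{1}{17}\right) = - \frac{2459}{75} - \frac{4248}{17} = - \frac{360403}{1275}$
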